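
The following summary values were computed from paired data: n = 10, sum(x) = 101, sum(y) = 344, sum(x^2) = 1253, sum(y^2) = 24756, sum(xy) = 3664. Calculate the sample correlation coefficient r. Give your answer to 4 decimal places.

0.1093

S_xy = nΣxy − ΣxΣy = 10·3664 − 101·344 = 36640 − 34744 = 1896
S_xx = nΣx² − (Σx)² = 10·1253 − 101² = 12530 − 10201 = 2329
S_yy = nΣy² − (Σy)² = 10·24756 − 344² = 247560 − 118336 = 129224
r = S_xy / √(S_xx·S_yy) = 1896 / √(2329·129224) = 1896 / √300962696 = 1896 / 17348.2765 = 0.1093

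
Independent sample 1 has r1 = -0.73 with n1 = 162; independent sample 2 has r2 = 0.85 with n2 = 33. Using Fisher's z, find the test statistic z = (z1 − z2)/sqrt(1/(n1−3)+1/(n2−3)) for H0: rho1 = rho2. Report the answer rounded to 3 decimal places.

z1 = atanh(-0.73) = -0.928727,  z2 = atanh(0.85) = 1.256153
SE = √(1/(n1−3) + 1/(n2−3)) = √(1/159 + 1/30) = √(0.0062893 + 0.0333333) = √0.0396226 = 0.199054
z = (z1 − z2)/SE = (-0.928727 − 1.256153) / 0.199054 = -2.184880 / 0.199054 = -10.976

-10.976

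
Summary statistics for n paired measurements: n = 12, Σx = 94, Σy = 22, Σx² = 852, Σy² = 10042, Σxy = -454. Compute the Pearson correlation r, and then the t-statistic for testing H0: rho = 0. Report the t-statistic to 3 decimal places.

-2.265

Numerator: nΣxy − (Σx)(Σy) = 12·(-454) − (94)(22) = -7516
Denominator: √[(nΣx²−(Σx)²)(nΣy²−(Σy)²)]
  nΣx²−(Σx)² = 12·852 − 8836 = 1388;  nΣy²−(Σy)² = 12·10042 − 484 = 120020
  √(1388·120020) = √166587760 = 12906.8881
r = -7516 / 12906.8881 = -0.5823
t = r·√(n−2)/√(1−r²) = -0.5823·√10 / √(1−0.339073) = -1.841394 / 0.812974 = -2.265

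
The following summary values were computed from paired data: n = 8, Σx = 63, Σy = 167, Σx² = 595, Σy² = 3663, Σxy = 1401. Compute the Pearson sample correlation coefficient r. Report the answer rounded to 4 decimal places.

0.6494

Numerator: nΣxy − (Σx)(Σy) = 8·1401 − (63)(167) = 687
Denominator: √[(nΣx²−(Σx)²)(nΣy²−(Σy)²)]
  nΣx²−(Σx)² = 8·595 − 3969 = 791;  nΣy²−(Σy)² = 8·3663 − 27889 = 1415
  √(791·1415) = √1119265 = 1057.9532
r = 687 / 1057.9532 = 0.6494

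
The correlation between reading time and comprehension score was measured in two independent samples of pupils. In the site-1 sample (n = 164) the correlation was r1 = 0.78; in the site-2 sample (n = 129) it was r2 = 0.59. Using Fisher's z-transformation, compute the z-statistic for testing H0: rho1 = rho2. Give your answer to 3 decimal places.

3.091

Fisher z-transforms: z1 = atanh(0.78) = 1.045371, z2 = atanh(0.59) = 0.677666; difference d = 0.367705
Var(d) = 1/161 + 1/126 = 0.0062112 + 0.0079365 = 0.0141477
z = d/√Var(d) = 0.367705 / √0.0141477 = 0.367705 / 0.118944 = 3.091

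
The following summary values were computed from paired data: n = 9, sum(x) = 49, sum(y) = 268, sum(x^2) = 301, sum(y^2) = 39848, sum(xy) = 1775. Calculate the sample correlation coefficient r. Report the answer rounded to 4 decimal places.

0.3025

S_xy = nΣxy − ΣxΣy = 9·1775 − 49·268 = 15975 − 13132 = 2843
S_xx = nΣx² − (Σx)² = 9·301 − 49² = 2709 − 2401 = 308
S_yy = nΣy² − (Σy)² = 9·39848 − 268² = 358632 − 71824 = 286808
r = S_xy / √(S_xx·S_yy) = 2843 / √(308·286808) = 2843 / √88336864 = 2843 / 9398.7693 = 0.3025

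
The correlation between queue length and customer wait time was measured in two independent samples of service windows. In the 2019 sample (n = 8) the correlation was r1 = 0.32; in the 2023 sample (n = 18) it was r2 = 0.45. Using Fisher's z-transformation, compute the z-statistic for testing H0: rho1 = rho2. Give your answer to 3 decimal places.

z1 = atanh(0.32) = 0.331647,  z2 = atanh(0.45) = 0.484700
SE = √(1/(n1−3) + 1/(n2−3)) = √(1/5 + 1/15) = √(0.2000000 + 0.0666667) = √0.2666667 = 0.516398
z = (z1 − z2)/SE = (0.331647 − 0.484700) / 0.516398 = -0.153053 / 0.516398 = -0.296

-0.296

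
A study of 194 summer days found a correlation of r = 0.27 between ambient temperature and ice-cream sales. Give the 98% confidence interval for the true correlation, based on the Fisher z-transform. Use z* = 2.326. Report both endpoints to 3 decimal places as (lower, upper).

z_r = atanh(0.27) = 0.276864;  SE = 1/√(n−3) = 1/√191 = 0.072357
z-limits: 0.276864 ± 2.326·0.072357 = 0.276864 ± 0.168302 = [0.108562, 0.445166]
ρ-limits: (tanh 0.108562, tanh 0.445166) = (0.108, 0.418)

(0.108, 0.418)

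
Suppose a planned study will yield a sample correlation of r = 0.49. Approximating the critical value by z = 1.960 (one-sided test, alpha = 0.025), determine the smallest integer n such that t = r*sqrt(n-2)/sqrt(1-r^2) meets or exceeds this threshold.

15

r√(n−2)/√(1−r²) ≥ 1.960  ⇔  n−2 ≥ (1.960)²·(1−r²)/r²
(1−r²)/r² = (1−0.2401)/0.2401 = 3.1649
n ≥ 2 + 3.8416·3.1649 = 2 + 12.1583 = 14.1583
⌈14.1583⌉ = 15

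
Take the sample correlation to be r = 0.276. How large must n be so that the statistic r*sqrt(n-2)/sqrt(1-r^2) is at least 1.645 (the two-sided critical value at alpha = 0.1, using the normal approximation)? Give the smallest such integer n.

35

r√(n−2)/√(1−r²) ≥ 1.645  ⇔  n−2 ≥ (1.645)²·(1−r²)/r²
(1−r²)/r² = (1−0.076176)/0.076176 = 12.1275
n ≥ 2 + 2.706025·12.1275 = 2 + 32.8173 = 34.8173
⌈34.8173⌉ = 35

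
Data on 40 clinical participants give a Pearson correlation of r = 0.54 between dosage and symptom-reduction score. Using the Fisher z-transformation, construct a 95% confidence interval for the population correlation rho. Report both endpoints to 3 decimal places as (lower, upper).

Fisher z: z_r = atanh(r) = ½·ln((1+0.54)/(1−0.54)) = 0.604156
SE(z) = 1/√(n−3) = 1/√37 = 0.164399
95% ⇒ z* = 1.960; margin = 1.960·0.164399 = 0.322222
CI on z-scale: (0.281934, 0.926378)
Back-transform: tanh(0.281934) = 0.274694, tanh(0.926378) = 0.728901

(0.275, 0.729)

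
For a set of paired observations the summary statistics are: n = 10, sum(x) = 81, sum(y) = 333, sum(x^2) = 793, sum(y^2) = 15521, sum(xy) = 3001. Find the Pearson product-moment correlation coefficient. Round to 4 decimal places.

0.3899

Numerator: nΣxy − (Σx)(Σy) = 10·3001 − (81)(333) = 3037
Denominator: √[(nΣx²−(Σx)²)(nΣy²−(Σy)²)]
  nΣx²−(Σx)² = 10·793 − 6561 = 1369;  nΣy²−(Σy)² = 10·15521 − 110889 = 44321
  √(1369·44321) = √60675449 = 7789.4447
r = 3037 / 7789.4447 = 0.3899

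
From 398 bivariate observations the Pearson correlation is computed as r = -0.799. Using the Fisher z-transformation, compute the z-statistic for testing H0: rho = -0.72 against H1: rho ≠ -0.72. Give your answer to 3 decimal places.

Fisher z: atanh(-0.799) = -1.095841, atanh(-0.72) = -0.907645
z = (z_r − z_0)·√(n−3) = (-1.095841 − (-0.907645))·√395 = -0.188196 · 19.874607 = -3.740

-3.740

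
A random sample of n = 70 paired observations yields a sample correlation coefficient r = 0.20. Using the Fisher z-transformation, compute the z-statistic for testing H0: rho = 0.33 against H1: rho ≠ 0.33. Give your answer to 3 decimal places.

z_r = atanh(0.20) = 0.202733,  z_0 = atanh(0.33) = 0.342828
SE = 1/√(n−3) = 1/√67 = 0.122169
z = (z_r − z_0)/SE = (0.202733 − 0.342828) / 0.122169 = -0.140095 / 0.122169 = -1.147

-1.147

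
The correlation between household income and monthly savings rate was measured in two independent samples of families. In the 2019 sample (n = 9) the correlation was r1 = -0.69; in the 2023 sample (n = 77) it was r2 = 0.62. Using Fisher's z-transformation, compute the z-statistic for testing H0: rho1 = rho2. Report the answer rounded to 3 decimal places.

-3.706

Fisher z-transforms: z1 = atanh(-0.69) = -0.847956, z2 = atanh(0.62) = 0.725005; difference d = -1.572961
Var(d) = 1/6 + 1/74 = 0.1666667 + 0.0135135 = 0.1801802
z = d/√Var(d) = -1.572961 / √0.1801802 = -1.572961 / 0.424476 = -3.706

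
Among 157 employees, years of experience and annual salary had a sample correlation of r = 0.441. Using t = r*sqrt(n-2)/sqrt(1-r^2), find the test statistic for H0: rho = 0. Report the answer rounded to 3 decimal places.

6.117

t = r·√(n−2) / √(1−r²) with r = 0.441, n = 157
  = 0.441·√155 / √(1 − 0.194481)
  = 0.441·12.449900 / 0.897507
  = 5.490406 / 0.897507 = 6.117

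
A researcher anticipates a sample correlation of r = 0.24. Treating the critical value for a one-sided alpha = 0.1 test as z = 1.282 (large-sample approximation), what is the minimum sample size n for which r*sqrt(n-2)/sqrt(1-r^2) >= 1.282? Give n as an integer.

29

r√(n−2)/√(1−r²) ≥ 1.282  ⇔  n−2 ≥ (1.282)²·(1−r²)/r²
(1−r²)/r² = (1−0.0576)/0.0576 = 16.3611
n ≥ 2 + 1.643524·16.3611 = 2 + 26.8899 = 28.8899
⌈28.8899⌉ = 29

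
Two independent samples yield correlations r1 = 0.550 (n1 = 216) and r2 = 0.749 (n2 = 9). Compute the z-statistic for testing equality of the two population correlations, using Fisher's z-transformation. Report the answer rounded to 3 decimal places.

-0.851

Fisher z-transforms: z1 = atanh(0.550) = 0.618381, z2 = atanh(0.749) = 0.970673; difference d = -0.352292
Var(d) = 1/213 + 1/6 = 0.0046948 + 0.1666667 = 0.1713615
z = d/√Var(d) = -0.352292 / √0.1713615 = -0.352292 / 0.413958 = -0.851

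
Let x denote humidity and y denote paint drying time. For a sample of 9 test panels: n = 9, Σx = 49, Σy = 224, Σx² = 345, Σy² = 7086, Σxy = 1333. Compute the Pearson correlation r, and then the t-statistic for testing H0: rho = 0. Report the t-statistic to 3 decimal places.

S_xy = nΣxy − ΣxΣy = 9·1333 − 49·224 = 11997 − 10976 = 1021
S_xx = nΣx² − (Σx)² = 9·345 − 49² = 3105 − 2401 = 704
S_yy = nΣy² − (Σy)² = 9·7086 − 224² = 63774 − 50176 = 13598
r = S_xy / √(S_xx·S_yy) = 1021 / √(704·13598) = 1021 / √9572992 = 1021 / 3094.0252 = 0.3300
t = r·√(n−2)/√(1−r²) = 0.3300·√7 / √(1−0.108900) = 0.873098 / 0.943981 = 0.925

0.925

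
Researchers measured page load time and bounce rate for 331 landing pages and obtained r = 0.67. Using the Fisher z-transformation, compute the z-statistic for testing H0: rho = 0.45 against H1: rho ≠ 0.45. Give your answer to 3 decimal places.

5.905

Fisher z: atanh(0.67) = 0.810743, atanh(0.45) = 0.484700
z = (z_r − z_0)·√(n−3) = (0.810743 − 0.484700)·√328 = 0.326043 · 18.110770 = 5.905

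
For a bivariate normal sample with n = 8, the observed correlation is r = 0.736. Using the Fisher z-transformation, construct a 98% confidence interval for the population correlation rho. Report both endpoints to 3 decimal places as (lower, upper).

(-0.098, 0.963)

Fisher z: z_r = atanh(r) = ½·ln((1+0.736)/(1−0.736)) = 0.941695
SE(z) = 1/√(n−3) = 1/√5 = 0.447214
98% ⇒ z* = 2.326; margin = 2.326·0.447214 = 1.040220
CI on z-scale: (-0.098525, 1.981915)
Back-transform: tanh(-0.098525) = -0.098207, tanh(1.981915) = 0.962727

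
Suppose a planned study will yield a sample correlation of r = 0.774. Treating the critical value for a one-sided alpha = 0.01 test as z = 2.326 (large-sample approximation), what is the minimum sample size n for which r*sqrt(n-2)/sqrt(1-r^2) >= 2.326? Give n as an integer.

r√(n−2)/√(1−r²) ≥ 2.326  ⇔  n−2 ≥ (2.326)²·(1−r²)/r²
(1−r²)/r² = (1−0.599076)/0.599076 = 0.6692
n ≥ 2 + 5.410276·0.6692 = 2 + 3.6206 = 5.6206
⌈5.6206⌉ = 6

6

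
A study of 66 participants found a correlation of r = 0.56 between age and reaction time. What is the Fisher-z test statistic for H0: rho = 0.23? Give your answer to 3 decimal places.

Fisher z: atanh(0.56) = 0.632833, atanh(0.23) = 0.234189
z = (z_r − z_0)·√(n−3) = (0.632833 − 0.234189)·√63 = 0.398644 · 7.937254 = 3.164

3.164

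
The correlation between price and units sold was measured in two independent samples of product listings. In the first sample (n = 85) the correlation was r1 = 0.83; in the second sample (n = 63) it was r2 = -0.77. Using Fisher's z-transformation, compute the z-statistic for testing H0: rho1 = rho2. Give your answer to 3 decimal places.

Fisher z-transforms: z1 = atanh(0.83) = 1.188136, z2 = atanh(-0.77) = -1.020328; difference d = 2.208464
Var(d) = 1/82 + 1/60 = 0.0121951 + 0.0166667 = 0.0288618
z = d/√Var(d) = 2.208464 / √0.0288618 = 2.208464 / 0.169888 = 13.000

13.000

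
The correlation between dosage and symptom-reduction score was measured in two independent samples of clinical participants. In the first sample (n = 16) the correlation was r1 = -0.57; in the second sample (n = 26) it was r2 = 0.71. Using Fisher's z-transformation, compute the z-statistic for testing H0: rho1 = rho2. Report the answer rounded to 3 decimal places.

Fisher z-transforms: z1 = atanh(-0.57) = -0.647523, z2 = atanh(0.71) = 0.887184; difference d = -1.534707
Var(d) = 1/13 + 1/23 = 0.0769231 + 0.0434783 = 0.1204014
z = d/√Var(d) = -1.534707 / √0.1204014 = -1.534707 / 0.346989 = -4.423

-4.423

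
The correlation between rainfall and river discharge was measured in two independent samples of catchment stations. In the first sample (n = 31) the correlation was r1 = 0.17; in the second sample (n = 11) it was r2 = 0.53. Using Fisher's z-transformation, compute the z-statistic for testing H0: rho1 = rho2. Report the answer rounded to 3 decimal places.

z1 = atanh(0.17) = 0.171667,  z2 = atanh(0.53) = 0.590145
SE = √(1/(n1−3) + 1/(n2−3)) = √(1/28 + 1/8) = √(0.0357143 + 0.1250000) = √0.1607143 = 0.400892
z = (z1 − z2)/SE = (0.171667 − 0.590145) / 0.400892 = -0.418478 / 0.400892 = -1.044

-1.044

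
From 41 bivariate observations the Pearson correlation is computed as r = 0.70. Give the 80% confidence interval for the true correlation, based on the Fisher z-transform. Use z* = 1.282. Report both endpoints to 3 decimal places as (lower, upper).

(0.578, 0.791)

z_r = atanh(0.70) = 0.867301;  SE = 1/√(n−3) = 1/√38 = 0.162221
z-limits: 0.867301 ± 1.282·0.162221 = 0.867301 ± 0.207967 = [0.659334, 1.075268]
ρ-limits: (tanh 0.659334, tanh 1.075268) = (0.578, 0.791)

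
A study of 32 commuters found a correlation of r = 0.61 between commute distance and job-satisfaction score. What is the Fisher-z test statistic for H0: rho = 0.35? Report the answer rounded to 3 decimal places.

Fisher z: atanh(0.61) = 0.708921, atanh(0.35) = 0.365444
z = (z_r − z_0)·√(n−3) = (0.708921 − 0.365444)·√29 = 0.343477 · 5.385165 = 1.850

1.850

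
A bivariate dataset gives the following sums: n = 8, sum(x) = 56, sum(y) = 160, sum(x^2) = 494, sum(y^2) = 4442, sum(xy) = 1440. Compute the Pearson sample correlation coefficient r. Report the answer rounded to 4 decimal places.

0.8991

S_xy = nΣxy − ΣxΣy = 8·1440 − 56·160 = 11520 − 8960 = 2560
S_xx = nΣx² − (Σx)² = 8·494 − 56² = 3952 − 3136 = 816
S_yy = nΣy² − (Σy)² = 8·4442 − 160² = 35536 − 25600 = 9936
r = S_xy / √(S_xx·S_yy) = 2560 / √(816·9936) = 2560 / √8107776 = 2560 / 2847.4157 = 0.8991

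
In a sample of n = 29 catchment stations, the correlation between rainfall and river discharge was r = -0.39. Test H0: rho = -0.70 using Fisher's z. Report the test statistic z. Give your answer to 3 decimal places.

Fisher z: atanh(-0.39) = -0.411800, atanh(-0.70) = -0.867301
z = (z_r − z_0)·√(n−3) = (-0.411800 − (-0.867301))·√26 = 0.455501 · 5.099020 = 2.323

2.323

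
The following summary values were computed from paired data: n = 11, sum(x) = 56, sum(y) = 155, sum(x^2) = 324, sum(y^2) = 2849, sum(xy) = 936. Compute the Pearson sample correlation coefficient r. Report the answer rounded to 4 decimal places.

0.9134

S_xy = nΣxy − ΣxΣy = 11·936 − 56·155 = 10296 − 8680 = 1616
S_xx = nΣx² − (Σx)² = 11·324 − 56² = 3564 − 3136 = 428
S_yy = nΣy² − (Σy)² = 11·2849 − 155² = 31339 − 24025 = 7314
r = S_xy / √(S_xx·S_yy) = 1616 / √(428·7314) = 1616 / √3130392 = 1616 / 1769.2914 = 0.9134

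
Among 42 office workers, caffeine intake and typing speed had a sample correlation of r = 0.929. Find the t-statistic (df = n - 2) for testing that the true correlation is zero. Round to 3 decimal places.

15.876

1 − r² = 1 − 0.863041 = 0.136959;  √(1−r²) = 0.370080
√(n−2) = √40 = 6.324555
t = r·√(n−2)/√(1−r²) = 0.929 · 6.324555 / 0.370080 = 15.876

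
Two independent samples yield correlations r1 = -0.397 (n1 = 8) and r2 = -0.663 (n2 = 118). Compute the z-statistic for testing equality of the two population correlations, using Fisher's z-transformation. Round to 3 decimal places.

0.828

Fisher z-transforms: z1 = atanh(-0.397) = -0.420083, z2 = atanh(-0.663) = -0.798148; difference d = 0.378065
Var(d) = 1/5 + 1/115 = 0.2000000 + 0.0086957 = 0.2086957
z = d/√Var(d) = 0.378065 / √0.2086957 = 0.378065 / 0.456832 = 0.828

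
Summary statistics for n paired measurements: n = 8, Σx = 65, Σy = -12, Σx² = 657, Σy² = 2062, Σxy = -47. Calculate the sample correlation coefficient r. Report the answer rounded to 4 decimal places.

0.0984

S_xy = nΣxy − ΣxΣy = 8·(-47) − 65·(-12) = -376 − (-780) = 404
S_xx = nΣx² − (Σx)² = 8·657 − 65² = 5256 − 4225 = 1031
S_yy = nΣy² − (Σy)² = 8·2062 − (-12)² = 16496 − 144 = 16352
r = S_xy / √(S_xx·S_yy) = 404 / √(1031·16352) = 404 / √16858912 = 404 / 4105.9605 = 0.0984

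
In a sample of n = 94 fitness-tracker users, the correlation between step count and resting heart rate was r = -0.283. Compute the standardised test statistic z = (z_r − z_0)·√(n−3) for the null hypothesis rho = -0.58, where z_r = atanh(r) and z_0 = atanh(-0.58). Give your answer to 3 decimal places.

3.544

z_r = atanh(-0.283) = -0.290940,  z_0 = atanh(-0.58) = -0.662463
SE = 1/√(n−3) = 1/√91 = 0.104828
z = (z_r − z_0)/SE = (-0.290940 − (-0.662463)) / 0.104828 = 0.371523 / 0.104828 = 3.544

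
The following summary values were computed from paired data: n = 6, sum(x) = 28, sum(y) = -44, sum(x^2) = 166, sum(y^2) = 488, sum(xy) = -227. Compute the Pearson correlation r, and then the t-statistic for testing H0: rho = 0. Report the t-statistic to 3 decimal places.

-0.591

Numerator: nΣxy − (Σx)(Σy) = 6·(-227) − (28)(-44) = -130
Denominator: √[(nΣx²−(Σx)²)(nΣy²−(Σy)²)]
  nΣx²−(Σx)² = 6·166 − 784 = 212;  nΣy²−(Σy)² = 6·488 − 1936 = 992
  √(212·992) = √210304 = 458.5891
r = -130 / 458.5891 = -0.2835
t = r·√(n−2)/√(1−r²) = -0.2835·√4 / √(1−0.080372) = -0.567000 / 0.958972 = -0.591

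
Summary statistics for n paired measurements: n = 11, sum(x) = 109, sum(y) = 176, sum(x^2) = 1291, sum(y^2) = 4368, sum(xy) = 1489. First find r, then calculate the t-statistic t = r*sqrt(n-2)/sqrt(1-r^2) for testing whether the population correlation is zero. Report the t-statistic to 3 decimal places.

S_xy = nΣxy − ΣxΣy = 11·1489 − 109·176 = 16379 − 19184 = -2805
S_xx = nΣx² − (Σx)² = 11·1291 − 109² = 14201 − 11881 = 2320
S_yy = nΣy² − (Σy)² = 11·4368 − 176² = 48048 − 30976 = 17072
r = S_xy / √(S_xx·S_yy) = -2805 / √(2320·17072) = -2805 / √39607040 = -2805 / 6293.4124 = -0.4457
t = r·√(n−2)/√(1−r²) = -0.4457·√9 / √(1−0.198648) = -1.337100 / 0.895183 = -1.494

-1.494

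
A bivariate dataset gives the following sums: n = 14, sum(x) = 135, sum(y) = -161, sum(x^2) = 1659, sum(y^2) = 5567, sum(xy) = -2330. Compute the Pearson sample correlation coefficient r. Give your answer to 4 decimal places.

S_xy = nΣxy − ΣxΣy = 14·(-2330) − 135·(-161) = -32620 − (-21735) = -10885
S_xx = nΣx² − (Σx)² = 14·1659 − 135² = 23226 − 18225 = 5001
S_yy = nΣy² − (Σy)² = 14·5567 − (-161)² = 77938 − 25921 = 52017
r = S_xy / √(S_xx·S_yy) = -10885 / √(5001·52017) = -10885 / √260137017 = -10885 / 16128.7637 = -0.6749

-0.6749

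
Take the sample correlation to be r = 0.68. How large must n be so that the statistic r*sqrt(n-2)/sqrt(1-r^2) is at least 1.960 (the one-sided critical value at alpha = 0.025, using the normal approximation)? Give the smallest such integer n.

7

r√(n−2)/√(1−r²) ≥ 1.960  ⇔  n−2 ≥ (1.960)²·(1−r²)/r²
(1−r²)/r² = (1−0.4624)/0.4624 = 1.1626
n ≥ 2 + 3.8416·1.1626 = 2 + 4.4662 = 6.4662
⌈6.4662⌉ = 7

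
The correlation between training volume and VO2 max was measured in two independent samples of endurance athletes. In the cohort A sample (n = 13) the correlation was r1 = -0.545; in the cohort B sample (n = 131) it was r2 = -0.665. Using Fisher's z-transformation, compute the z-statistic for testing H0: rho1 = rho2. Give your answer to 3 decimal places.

z1 = atanh(-0.545) = -0.611241,  z2 = atanh(-0.665) = -0.801725
SE = √(1/(n1−3) + 1/(n2−3)) = √(1/10 + 1/128) = √(0.1000000 + 0.0078125) = √0.1078125 = 0.328348
z = (z1 − z2)/SE = (-0.611241 − (-0.801725)) / 0.328348 = 0.190484 / 0.328348 = 0.580

0.580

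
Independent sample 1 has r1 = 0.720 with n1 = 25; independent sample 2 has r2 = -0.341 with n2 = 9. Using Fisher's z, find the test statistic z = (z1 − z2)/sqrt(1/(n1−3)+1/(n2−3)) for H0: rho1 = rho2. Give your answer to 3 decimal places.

Fisher z-transforms: z1 = atanh(0.720) = 0.907645, z2 = atanh(-0.341) = -0.355224; difference d = 1.262869
Var(d) = 1/22 + 1/6 = 0.0454545 + 0.1666667 = 0.2121212
z = d/√Var(d) = 1.262869 / √0.2121212 = 1.262869 / 0.460566 = 2.742

2.742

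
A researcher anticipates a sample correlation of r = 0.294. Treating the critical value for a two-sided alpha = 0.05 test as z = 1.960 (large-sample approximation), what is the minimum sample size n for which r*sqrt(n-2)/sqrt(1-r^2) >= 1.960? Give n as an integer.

Need r·√(n−2)/√(1−r²) ≥ 1.960
√(n−2) ≥ 1.960·√(1−0.086436) / 0.294 = 1.960·0.955805 / 0.294 = 6.3720
n−2 ≥ 40.6024  ⇒  n ≥ 42.6024
Smallest integer n = 43

43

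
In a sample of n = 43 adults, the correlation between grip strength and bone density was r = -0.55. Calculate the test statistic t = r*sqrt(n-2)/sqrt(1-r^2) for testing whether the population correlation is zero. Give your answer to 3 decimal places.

1 − r² = 1 − 0.3025 = 0.6975;  √(1−r²) = 0.835165
√(n−2) = √41 = 6.403124
t = r·√(n−2)/√(1−r²) = -0.55 · 6.403124 / 0.835165 = -4.217

-4.217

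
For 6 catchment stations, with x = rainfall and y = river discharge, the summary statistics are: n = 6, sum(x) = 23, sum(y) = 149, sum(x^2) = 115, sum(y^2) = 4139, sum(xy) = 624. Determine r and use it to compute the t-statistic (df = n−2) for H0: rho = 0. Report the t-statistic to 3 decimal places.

1.115

S_xy = nΣxy − ΣxΣy = 6·624 − 23·149 = 3744 − 3427 = 317
S_xx = nΣx² − (Σx)² = 6·115 − 23² = 690 − 529 = 161
S_yy = nΣy² − (Σy)² = 6·4139 − 149² = 24834 − 22201 = 2633
r = S_xy / √(S_xx·S_yy) = 317 / √(161·2633) = 317 / √423913 = 317 / 651.0860 = 0.4869
t = r·√(n−2)/√(1−r²) = 0.4869·√4 / √(1−0.237072) = 0.973800 / 0.873457 = 1.115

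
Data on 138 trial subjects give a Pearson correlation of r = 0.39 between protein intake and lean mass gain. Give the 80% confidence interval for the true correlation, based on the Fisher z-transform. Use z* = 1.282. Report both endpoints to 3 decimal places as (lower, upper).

z_r = atanh(0.39) = 0.411800;  SE = 1/√(n−3) = 1/√135 = 0.086066
z-limits: 0.411800 ± 1.282·0.086066 = 0.411800 ± 0.110337 = [0.301463, 0.522137]
ρ-limits: (tanh 0.301463, tanh 0.522137) = (0.293, 0.479)

(0.293, 0.479)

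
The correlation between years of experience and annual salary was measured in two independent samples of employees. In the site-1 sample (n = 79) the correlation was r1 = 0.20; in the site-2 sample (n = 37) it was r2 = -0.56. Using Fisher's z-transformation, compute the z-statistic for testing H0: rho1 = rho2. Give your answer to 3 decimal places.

4.050

Fisher z-transforms: z1 = atanh(0.20) = 0.202733, z2 = atanh(-0.56) = -0.632833; difference d = 0.835566
Var(d) = 1/76 + 1/34 = 0.0131579 + 0.0294118 = 0.0425697
z = d/√Var(d) = 0.835566 / √0.0425697 = 0.835566 / 0.206324 = 4.050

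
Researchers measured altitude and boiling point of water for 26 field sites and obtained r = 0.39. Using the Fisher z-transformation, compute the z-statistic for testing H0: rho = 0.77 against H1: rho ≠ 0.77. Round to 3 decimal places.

-2.918

Fisher z: atanh(0.39) = 0.411800, atanh(0.77) = 1.020328
z = (z_r − z_0)·√(n−3) = (0.411800 − 1.020328)·√23 = -0.608528 · 4.795832 = -2.918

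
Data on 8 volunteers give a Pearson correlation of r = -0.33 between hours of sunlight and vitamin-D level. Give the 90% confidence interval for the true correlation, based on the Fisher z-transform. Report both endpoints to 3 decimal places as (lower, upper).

Fisher z: z_r = atanh(r) = ½·ln((1+(-0.33))/(1−(-0.33))) = -0.342828
SE(z) = 1/√(n−3) = 1/√5 = 0.447214
90% ⇒ z* = 1.645; margin = 1.645·0.447214 = 0.735667
CI on z-scale: (-1.078495, 0.392839)
Back-transform: tanh(-1.078495) = -0.792640, tanh(0.392839) = 0.373805

(-0.793, 0.374)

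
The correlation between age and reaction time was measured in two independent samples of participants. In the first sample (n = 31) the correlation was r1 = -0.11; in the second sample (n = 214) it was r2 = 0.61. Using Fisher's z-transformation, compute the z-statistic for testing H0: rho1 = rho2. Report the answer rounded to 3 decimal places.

z1 = atanh(-0.11) = -0.110447,  z2 = atanh(0.61) = 0.708921
SE = √(1/(n1−3) + 1/(n2−3)) = √(1/28 + 1/211) = √(0.0357143 + 0.0047393) = √0.0404536 = 0.201131
z = (z1 − z2)/SE = (-0.110447 − 0.708921) / 0.201131 = -0.819368 / 0.201131 = -4.074

-4.074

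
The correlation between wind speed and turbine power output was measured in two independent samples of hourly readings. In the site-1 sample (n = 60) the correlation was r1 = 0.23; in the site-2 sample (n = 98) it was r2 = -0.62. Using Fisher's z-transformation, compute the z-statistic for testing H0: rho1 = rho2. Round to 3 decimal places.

5.725

Fisher z-transforms: z1 = atanh(0.23) = 0.234189, z2 = atanh(-0.62) = -0.725005; difference d = 0.959194
Var(d) = 1/57 + 1/95 = 0.0175439 + 0.0105263 = 0.0280702
z = d/√Var(d) = 0.959194 / √0.0280702 = 0.959194 / 0.167542 = 5.725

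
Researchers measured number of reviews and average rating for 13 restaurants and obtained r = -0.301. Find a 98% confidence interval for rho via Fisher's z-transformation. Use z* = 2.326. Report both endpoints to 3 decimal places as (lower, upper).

(-0.780, 0.401)

z_r = atanh(-0.301) = -0.310619;  SE = 1/√(n−3) = 1/√10 = 0.316228
z-limits: -0.310619 ± 2.326·0.316228 = -0.310619 ± 0.735546 = [-1.046165, 0.424927]
ρ-limits: (tanh -1.046165, tanh 0.424927) = (-0.780, 0.401)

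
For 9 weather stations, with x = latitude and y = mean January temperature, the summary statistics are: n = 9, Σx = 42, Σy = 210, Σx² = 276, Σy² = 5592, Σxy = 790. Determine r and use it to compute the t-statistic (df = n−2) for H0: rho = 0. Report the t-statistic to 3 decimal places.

-3.622

Numerator: nΣxy − (Σx)(Σy) = 9·790 − (42)(210) = -1710
Denominator: √[(nΣx²−(Σx)²)(nΣy²−(Σy)²)]
  nΣx²−(Σx)² = 9·276 − 1764 = 720;  nΣy²−(Σy)² = 9·5592 − 44100 = 6228
  √(720·6228) = √4484160 = 2117.5835
r = -1710 / 2117.5835 = -0.8075
t = r·√(n−2)/√(1−r²) = -0.8075·√7 / √(1−0.652056) = -2.136444 / 0.589868 = -3.622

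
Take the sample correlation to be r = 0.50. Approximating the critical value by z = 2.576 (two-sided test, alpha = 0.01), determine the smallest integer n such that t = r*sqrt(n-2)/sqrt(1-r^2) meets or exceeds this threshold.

r√(n−2)/√(1−r²) ≥ 2.576  ⇔  n−2 ≥ (2.576)²·(1−r²)/r²
(1−r²)/r² = (1−0.2500)/0.2500 = 3.0000
n ≥ 2 + 6.635776·3.0000 = 2 + 19.9073 = 21.9073
⌈21.9073⌉ = 22

22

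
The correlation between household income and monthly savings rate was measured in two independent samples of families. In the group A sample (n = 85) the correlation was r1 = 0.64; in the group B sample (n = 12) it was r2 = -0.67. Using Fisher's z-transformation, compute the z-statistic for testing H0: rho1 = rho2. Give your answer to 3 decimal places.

4.468

Fisher z-transforms: z1 = atanh(0.64) = 0.758174, z2 = atanh(-0.67) = -0.810743; difference d = 1.568917
Var(d) = 1/82 + 1/9 = 0.0121951 + 0.1111111 = 0.1233062
z = d/√Var(d) = 1.568917 / √0.1233062 = 1.568917 / 0.351150 = 4.468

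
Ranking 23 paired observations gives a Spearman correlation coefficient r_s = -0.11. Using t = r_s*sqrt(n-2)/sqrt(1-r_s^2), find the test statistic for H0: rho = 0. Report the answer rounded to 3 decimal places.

-0.507

t = r_s·√(n−2) / √(1−r_s²) with r_s = -0.11, n = 23
  = -0.11·√21 / √(1 − 0.0121)
  = -0.11·4.582576 / 0.993932
  = -0.504083 / 0.993932 = -0.507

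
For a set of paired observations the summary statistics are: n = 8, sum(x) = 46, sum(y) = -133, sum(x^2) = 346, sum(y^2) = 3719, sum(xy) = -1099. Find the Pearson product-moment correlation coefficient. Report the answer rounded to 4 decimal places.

-0.9535

Numerator: nΣxy − (Σx)(Σy) = 8·(-1099) − (46)(-133) = -2674
Denominator: √[(nΣx²−(Σx)²)(nΣy²−(Σy)²)]
  nΣx²−(Σx)² = 8·346 − 2116 = 652;  nΣy²−(Σy)² = 8·3719 − 17689 = 12063
  √(652·12063) = √7865076 = 2804.4743
r = -2674 / 2804.4743 = -0.9535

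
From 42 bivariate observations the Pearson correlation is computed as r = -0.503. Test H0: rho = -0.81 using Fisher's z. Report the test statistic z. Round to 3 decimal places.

Fisher z: atanh(-0.503) = -0.553314, atanh(-0.81) = -1.127029
z = (z_r − z_0)·√(n−3) = (-0.553314 − (-1.127029))·√39 = 0.573715 · 6.244998 = 3.583

3.583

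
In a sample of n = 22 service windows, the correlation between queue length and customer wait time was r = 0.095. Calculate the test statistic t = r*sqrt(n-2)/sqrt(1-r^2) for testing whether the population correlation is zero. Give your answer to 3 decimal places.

1 − r² = 1 − 0.009025 = 0.990975;  √(1−r²) = 0.995477
√(n−2) = √20 = 4.472136
t = r·√(n−2)/√(1−r²) = 0.095 · 4.472136 / 0.995477 = 0.427

0.427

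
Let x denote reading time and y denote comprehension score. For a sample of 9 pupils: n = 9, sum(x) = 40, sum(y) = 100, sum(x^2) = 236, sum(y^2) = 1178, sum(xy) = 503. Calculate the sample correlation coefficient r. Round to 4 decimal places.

0.9383

S_xy = nΣxy − ΣxΣy = 9·503 − 40·100 = 4527 − 4000 = 527
S_xx = nΣx² − (Σx)² = 9·236 − 40² = 2124 − 1600 = 524
S_yy = nΣy² − (Σy)² = 9·1178 − 100² = 10602 − 10000 = 602
r = S_xy / √(S_xx·S_yy) = 527 / √(524·602) = 527 / √315448 = 527 / 561.6476 = 0.9383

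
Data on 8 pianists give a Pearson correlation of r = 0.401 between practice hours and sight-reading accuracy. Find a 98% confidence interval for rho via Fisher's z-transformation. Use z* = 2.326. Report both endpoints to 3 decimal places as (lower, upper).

(-0.548, 0.899)

Fisher z: z_r = atanh(r) = ½·ln((1+0.401)/(1−0.401)) = 0.424840
SE(z) = 1/√(n−3) = 1/√5 = 0.447214
98% ⇒ z* = 2.326; margin = 2.326·0.447214 = 1.040220
CI on z-scale: (-0.615380, 1.465060)
Back-transform: tanh(-0.615380) = -0.547903, tanh(1.465060) = 0.898631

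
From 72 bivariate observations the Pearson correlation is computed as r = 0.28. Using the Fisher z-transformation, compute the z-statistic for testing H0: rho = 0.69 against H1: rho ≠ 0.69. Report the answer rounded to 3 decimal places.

Fisher z: atanh(0.28) = 0.287682, atanh(0.69) = 0.847956
z = (z_r − z_0)·√(n−3) = (0.287682 − 0.847956)·√69 = -0.560274 · 8.306624 = -4.654

-4.654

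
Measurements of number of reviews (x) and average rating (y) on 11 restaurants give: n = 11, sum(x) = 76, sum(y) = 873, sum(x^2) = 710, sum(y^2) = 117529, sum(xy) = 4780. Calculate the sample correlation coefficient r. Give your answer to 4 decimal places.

S_xy = nΣxy − ΣxΣy = 11·4780 − 76·873 = 52580 − 66348 = -13768
S_xx = nΣx² − (Σx)² = 11·710 − 76² = 7810 − 5776 = 2034
S_yy = nΣy² − (Σy)² = 11·117529 − 873² = 1292819 − 762129 = 530690
r = S_xy / √(S_xx·S_yy) = -13768 / √(2034·530690) = -13768 / √1079423460 = -13768 / 32854.5805 = -0.4191

-0.4191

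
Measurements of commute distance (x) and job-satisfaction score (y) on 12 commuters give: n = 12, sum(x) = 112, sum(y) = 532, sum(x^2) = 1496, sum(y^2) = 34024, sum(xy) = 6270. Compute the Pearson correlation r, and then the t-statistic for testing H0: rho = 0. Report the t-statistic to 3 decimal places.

S_xy = nΣxy − ΣxΣy = 12·6270 − 112·532 = 75240 − 59584 = 15656
S_xx = nΣx² − (Σx)² = 12·1496 − 112² = 17952 − 12544 = 5408
S_yy = nΣy² − (Σy)² = 12·34024 − 532² = 408288 − 283024 = 125264
r = S_xy / √(S_xx·S_yy) = 15656 / √(5408·125264) = 15656 / √677427712 = 15656 / 26027.4415 = 0.6015
t = r·√(n−2)/√(1−r²) = 0.6015·√10 / √(1−0.361802) = 1.902110 / 0.798873 = 2.381

2.381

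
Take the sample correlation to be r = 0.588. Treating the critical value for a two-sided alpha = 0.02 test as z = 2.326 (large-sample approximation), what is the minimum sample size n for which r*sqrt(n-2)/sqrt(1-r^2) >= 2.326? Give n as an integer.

Need r·√(n−2)/√(1−r²) ≥ 2.326
√(n−2) ≥ 2.326·√(1−0.345744) / 0.588 = 2.326·0.808861 / 0.588 = 3.1997
n−2 ≥ 10.2381  ⇒  n ≥ 12.2381
Smallest integer n = 13

13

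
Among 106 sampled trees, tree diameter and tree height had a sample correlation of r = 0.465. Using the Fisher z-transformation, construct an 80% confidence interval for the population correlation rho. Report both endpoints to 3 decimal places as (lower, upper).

Fisher z: z_r = atanh(r) = ½·ln((1+0.465)/(1−0.465)) = 0.503672
SE(z) = 1/√(n−3) = 1/√103 = 0.098533
80% ⇒ z* = 1.282; margin = 1.282·0.098533 = 0.126319
CI on z-scale: (0.377353, 0.629991)
Back-transform: tanh(0.377353) = 0.360406, tanh(0.629991) = 0.558046

(0.360, 0.558)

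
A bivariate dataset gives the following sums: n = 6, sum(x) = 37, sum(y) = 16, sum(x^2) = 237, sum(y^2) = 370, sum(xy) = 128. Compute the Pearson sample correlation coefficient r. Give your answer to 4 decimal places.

S_xy = nΣxy − ΣxΣy = 6·128 − 37·16 = 768 − 592 = 176
S_xx = nΣx² − (Σx)² = 6·237 − 37² = 1422 − 1369 = 53
S_yy = nΣy² − (Σy)² = 6·370 − 16² = 2220 − 256 = 1964
r = S_xy / √(S_xx·S_yy) = 176 / √(53·1964) = 176 / √104092 = 176 / 322.6329 = 0.5455

0.5455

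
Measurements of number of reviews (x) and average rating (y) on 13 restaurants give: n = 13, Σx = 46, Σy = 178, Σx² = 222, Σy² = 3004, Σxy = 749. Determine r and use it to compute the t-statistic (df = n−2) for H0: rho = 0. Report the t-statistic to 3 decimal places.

2.839

Numerator: nΣxy − (Σx)(Σy) = 13·749 − (46)(178) = 1549
Denominator: √[(nΣx²−(Σx)²)(nΣy²−(Σy)²)]
  nΣx²−(Σx)² = 13·222 − 2116 = 770;  nΣy²−(Σy)² = 13·3004 − 31684 = 7368
  √(770·7368) = √5673360 = 2381.8816
r = 1549 / 2381.8816 = 0.6503
t = r·√(n−2)/√(1−r²) = 0.6503·√11 / √(1−0.422890) = 2.156801 / 0.759678 = 2.839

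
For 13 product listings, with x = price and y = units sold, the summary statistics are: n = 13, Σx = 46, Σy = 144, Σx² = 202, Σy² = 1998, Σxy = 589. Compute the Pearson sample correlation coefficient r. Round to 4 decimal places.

0.6320

S_xy = nΣxy − ΣxΣy = 13·589 − 46·144 = 7657 − 6624 = 1033
S_xx = nΣx² − (Σx)² = 13·202 − 46² = 2626 − 2116 = 510
S_yy = nΣy² − (Σy)² = 13·1998 − 144² = 25974 − 20736 = 5238
r = S_xy / √(S_xx·S_yy) = 1033 / √(510·5238) = 1033 / √2671380 = 1033 / 1634.4357 = 0.6320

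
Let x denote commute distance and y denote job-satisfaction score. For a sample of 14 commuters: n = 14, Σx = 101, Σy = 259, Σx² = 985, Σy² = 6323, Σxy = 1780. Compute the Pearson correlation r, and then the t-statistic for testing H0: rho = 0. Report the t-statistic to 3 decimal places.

S_xy = nΣxy − ΣxΣy = 14·1780 − 101·259 = 24920 − 26159 = -1239
S_xx = nΣx² − (Σx)² = 14·985 − 101² = 13790 − 10201 = 3589
S_yy = nΣy² − (Σy)² = 14·6323 − 259² = 88522 − 67081 = 21441
r = S_xy / √(S_xx·S_yy) = -1239 / √(3589·21441) = -1239 / √76951749 = -1239 / 8772.2146 = -0.1412
t = r·√(n−2)/√(1−r²) = -0.1412·√12 / √(1−0.019937) = -0.489131 / 0.989981 = -0.494

-0.494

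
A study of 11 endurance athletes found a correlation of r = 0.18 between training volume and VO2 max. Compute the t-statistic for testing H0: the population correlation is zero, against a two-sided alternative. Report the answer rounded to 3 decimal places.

t = r·√(n−2) / √(1−r²) with r = 0.18, n = 11
  = 0.18·√9 / √(1 − 0.0324)
  = 0.18·3.000000 / 0.983667
  = 0.540000 / 0.983667 = 0.549

0.549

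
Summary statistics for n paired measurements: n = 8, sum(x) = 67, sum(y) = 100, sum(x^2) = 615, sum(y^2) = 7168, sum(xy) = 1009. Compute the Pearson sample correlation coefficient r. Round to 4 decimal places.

0.3037

S_xy = nΣxy − ΣxΣy = 8·1009 − 67·100 = 8072 − 6700 = 1372
S_xx = nΣx² − (Σx)² = 8·615 − 67² = 4920 − 4489 = 431
S_yy = nΣy² − (Σy)² = 8·7168 − 100² = 57344 − 10000 = 47344
r = S_xy / √(S_xx·S_yy) = 1372 / √(431·47344) = 1372 / √20405264 = 1372 / 4517.2186 = 0.3037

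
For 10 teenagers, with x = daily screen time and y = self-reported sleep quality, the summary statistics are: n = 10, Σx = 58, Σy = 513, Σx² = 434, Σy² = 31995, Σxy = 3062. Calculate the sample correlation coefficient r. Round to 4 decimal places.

S_xy = nΣxy − ΣxΣy = 10·3062 − 58·513 = 30620 − 29754 = 866
S_xx = nΣx² − (Σx)² = 10·434 − 58² = 4340 − 3364 = 976
S_yy = nΣy² − (Σy)² = 10·31995 − 513² = 319950 − 263169 = 56781
r = S_xy / √(S_xx·S_yy) = 866 / √(976·56781) = 866 / √55418256 = 866 / 7444.3439 = 0.1163

0.1163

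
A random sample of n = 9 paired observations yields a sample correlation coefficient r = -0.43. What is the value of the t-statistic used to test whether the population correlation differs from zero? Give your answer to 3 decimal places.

-1.260

t = r·√(n−2) / √(1−r²) with r = -0.43, n = 9
  = -0.43·√7 / √(1 − 0.1849)
  = -0.43·2.645751 / 0.902829
  = -1.137673 / 0.902829 = -1.260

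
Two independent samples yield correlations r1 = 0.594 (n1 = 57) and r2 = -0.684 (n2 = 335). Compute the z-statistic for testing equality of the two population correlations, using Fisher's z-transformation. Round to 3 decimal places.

Fisher z-transforms: z1 = atanh(0.594) = 0.683824, z2 = atanh(-0.684) = -0.836592; difference d = 1.520416
Var(d) = 1/54 + 1/332 = 0.0185185 + 0.0030120 = 0.0215305
z = d/√Var(d) = 1.520416 / √0.0215305 = 1.520416 / 0.146733 = 10.362

10.362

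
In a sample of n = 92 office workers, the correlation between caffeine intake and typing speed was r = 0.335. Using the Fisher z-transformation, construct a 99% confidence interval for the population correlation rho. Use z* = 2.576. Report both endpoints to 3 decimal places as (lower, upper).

Fisher z: z_r = atanh(r) = ½·ln((1+0.335)/(1−0.335)) = 0.348450
SE(z) = 1/√(n−3) = 1/√89 = 0.106000
99% ⇒ z* = 2.576; margin = 2.576·0.106000 = 0.273056
CI on z-scale: (0.075394, 0.621506)
Back-transform: tanh(0.075394) = 0.075251, tanh(0.621506) = 0.552176

(0.075, 0.552)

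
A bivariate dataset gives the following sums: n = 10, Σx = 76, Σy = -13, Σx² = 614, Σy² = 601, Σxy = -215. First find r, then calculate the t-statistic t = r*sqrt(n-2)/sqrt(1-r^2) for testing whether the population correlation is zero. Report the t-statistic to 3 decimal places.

-3.731

Numerator: nΣxy − (Σx)(Σy) = 10·(-215) − (76)(-13) = -1162
Denominator: √[(nΣx²−(Σx)²)(nΣy²−(Σy)²)]
  nΣx²−(Σx)² = 10·614 − 5776 = 364;  nΣy²−(Σy)² = 10·601 − 169 = 5841
  √(364·5841) = √2126124 = 1458.1235
r = -1162 / 1458.1235 = -0.7969
t = r·√(n−2)/√(1−r²) = -0.7969·√8 / √(1−0.635050) = -2.253974 / 0.604111 = -3.731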